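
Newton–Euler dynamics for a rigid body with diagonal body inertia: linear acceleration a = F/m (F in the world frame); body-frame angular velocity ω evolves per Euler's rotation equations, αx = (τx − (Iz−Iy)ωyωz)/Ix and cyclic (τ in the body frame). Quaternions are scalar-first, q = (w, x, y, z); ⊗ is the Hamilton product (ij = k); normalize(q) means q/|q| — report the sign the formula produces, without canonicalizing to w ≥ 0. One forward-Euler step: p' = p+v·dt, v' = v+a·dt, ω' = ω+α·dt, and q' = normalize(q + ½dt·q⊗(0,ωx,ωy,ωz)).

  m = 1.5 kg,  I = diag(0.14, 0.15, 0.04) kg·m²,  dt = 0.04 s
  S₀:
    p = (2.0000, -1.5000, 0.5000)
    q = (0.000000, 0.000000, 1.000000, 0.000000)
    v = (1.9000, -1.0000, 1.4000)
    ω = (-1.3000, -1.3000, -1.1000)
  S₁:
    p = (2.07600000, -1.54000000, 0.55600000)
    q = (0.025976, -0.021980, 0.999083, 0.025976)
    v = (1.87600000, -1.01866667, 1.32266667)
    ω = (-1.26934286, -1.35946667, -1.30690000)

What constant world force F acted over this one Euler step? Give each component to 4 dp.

Δv = v₁−v₀ = (-0.02400000, -0.01866667, -0.07733333)
applied force F = (-0.9000, -0.7000, -2.9000)

F = (-0.9000, -0.7000, -2.9000)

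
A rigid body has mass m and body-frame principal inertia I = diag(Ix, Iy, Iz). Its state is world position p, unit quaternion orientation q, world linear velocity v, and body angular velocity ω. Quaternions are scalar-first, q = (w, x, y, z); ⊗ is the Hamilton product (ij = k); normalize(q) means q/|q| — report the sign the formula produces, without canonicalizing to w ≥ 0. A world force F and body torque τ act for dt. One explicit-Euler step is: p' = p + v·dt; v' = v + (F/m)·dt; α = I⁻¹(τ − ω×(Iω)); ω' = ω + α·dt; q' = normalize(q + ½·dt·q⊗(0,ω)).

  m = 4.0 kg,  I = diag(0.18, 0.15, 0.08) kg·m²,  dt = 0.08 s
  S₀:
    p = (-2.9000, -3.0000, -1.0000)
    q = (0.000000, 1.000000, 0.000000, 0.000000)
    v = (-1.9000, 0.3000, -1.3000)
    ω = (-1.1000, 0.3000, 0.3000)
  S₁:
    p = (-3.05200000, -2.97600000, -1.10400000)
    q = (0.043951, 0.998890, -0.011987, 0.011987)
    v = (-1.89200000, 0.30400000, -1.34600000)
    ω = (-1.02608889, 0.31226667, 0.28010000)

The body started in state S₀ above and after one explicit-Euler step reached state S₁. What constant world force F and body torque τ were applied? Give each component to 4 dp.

F = (0.4000, 0.2000, -2.3000)
τ = (0.1600, -0.0100, -0.0100)

Δω = ω₁−ω₀ = (0.07391111, 0.01226667, -0.01990000)
applied torque τ = (0.1600, -0.0100, -0.0100)
v₁ − v₀ = (0.00800000, 0.00400000, -0.04600000)
m·(v₁−v₀)/dt = (0.4000, 0.2000, -2.3000)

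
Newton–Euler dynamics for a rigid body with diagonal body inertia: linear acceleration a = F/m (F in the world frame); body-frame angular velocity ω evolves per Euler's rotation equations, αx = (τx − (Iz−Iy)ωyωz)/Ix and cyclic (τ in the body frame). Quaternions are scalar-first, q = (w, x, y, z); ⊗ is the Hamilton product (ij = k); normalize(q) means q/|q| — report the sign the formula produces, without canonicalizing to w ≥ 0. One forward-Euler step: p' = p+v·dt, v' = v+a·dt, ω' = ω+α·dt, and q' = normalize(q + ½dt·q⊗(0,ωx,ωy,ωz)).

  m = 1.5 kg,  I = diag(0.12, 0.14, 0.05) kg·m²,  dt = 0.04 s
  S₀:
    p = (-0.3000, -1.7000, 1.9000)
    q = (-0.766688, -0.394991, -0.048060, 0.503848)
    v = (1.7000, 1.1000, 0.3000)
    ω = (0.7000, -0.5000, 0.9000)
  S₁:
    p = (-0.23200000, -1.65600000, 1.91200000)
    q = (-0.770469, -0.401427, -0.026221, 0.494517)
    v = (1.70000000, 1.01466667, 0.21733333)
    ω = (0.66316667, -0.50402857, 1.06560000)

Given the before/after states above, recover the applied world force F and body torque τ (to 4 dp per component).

Δv = v₁−v₀ = (0.00000000, -0.08533333, -0.08266667)
applied force F = (0.0000, -3.2000, -3.1000)
rate change Δω = (-0.03683333, -0.00402857, 0.16560000)
applied torque τ = (-0.0700, 0.0300, 0.2000)

F = (0.0000, -3.2000, -3.1000)
τ = (-0.0700, 0.0300, 0.2000)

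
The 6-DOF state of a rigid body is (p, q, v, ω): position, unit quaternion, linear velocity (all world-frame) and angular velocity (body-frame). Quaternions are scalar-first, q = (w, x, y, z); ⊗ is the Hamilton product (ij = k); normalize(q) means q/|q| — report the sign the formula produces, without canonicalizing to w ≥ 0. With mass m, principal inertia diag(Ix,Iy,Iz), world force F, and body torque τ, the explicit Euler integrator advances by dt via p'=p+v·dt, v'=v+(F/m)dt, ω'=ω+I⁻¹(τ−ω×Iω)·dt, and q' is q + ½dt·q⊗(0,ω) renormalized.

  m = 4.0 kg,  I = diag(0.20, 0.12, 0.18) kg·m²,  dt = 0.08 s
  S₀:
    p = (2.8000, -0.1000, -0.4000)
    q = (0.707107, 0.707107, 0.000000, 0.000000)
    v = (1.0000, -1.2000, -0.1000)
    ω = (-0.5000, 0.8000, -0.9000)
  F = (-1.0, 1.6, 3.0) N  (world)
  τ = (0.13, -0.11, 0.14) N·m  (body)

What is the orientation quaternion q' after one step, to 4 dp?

2q̇ = q⊗(0,ω) = (0.3535535, -0.3535535, 1.2020819, -0.0707107)
q' = normalize(q + ½dt·q⊗(0,ω)) = (0.7203, 0.6920, 0.0480, -0.0028)

q' = (0.7203, 0.6920, 0.0480, -0.0028)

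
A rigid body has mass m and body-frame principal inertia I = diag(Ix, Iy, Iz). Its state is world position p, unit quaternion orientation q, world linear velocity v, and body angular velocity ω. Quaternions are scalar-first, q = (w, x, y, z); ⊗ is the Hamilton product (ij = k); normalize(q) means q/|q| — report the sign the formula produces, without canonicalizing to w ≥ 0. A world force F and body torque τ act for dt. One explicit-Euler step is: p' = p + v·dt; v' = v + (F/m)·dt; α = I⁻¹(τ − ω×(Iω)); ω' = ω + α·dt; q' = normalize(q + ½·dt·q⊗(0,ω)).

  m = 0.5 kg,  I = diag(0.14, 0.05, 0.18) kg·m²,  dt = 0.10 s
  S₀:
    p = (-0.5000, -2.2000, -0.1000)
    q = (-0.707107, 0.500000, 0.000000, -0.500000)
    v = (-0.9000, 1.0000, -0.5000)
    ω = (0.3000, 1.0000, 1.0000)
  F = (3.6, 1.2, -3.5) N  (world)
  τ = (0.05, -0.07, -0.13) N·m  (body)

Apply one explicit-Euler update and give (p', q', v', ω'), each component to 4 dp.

p' = (-0.5900, -2.1000, -0.1500)
q' = (-0.6878, 0.5131, -0.0677, -0.5090)
v' = (-0.1800, 1.2400, -1.2000)
ω' = (0.2429, 0.8840, 0.9428)

precession coupling ω×(Iω) = (0.1300, -0.0120, -0.0270)
(τ − ω×Iω)/I = (-0.5714, -1.1600, -0.5722)
new body rate ω' = (0.2429, 0.8840, 0.9428)
Hamilton product q⊗(0,ω) = (0.3500000, 0.2878679, -1.3571070, -0.2071070)
updated quaternion q' = (-0.6878, 0.5131, -0.0677, -0.5090)
linear accel F/m = (7.2000, 2.4000, -7.0000)
p' = p + v·dt = (-0.5900, -2.1000, -0.1500)
new velocity v' = (-0.1800, 1.2400, -1.2000)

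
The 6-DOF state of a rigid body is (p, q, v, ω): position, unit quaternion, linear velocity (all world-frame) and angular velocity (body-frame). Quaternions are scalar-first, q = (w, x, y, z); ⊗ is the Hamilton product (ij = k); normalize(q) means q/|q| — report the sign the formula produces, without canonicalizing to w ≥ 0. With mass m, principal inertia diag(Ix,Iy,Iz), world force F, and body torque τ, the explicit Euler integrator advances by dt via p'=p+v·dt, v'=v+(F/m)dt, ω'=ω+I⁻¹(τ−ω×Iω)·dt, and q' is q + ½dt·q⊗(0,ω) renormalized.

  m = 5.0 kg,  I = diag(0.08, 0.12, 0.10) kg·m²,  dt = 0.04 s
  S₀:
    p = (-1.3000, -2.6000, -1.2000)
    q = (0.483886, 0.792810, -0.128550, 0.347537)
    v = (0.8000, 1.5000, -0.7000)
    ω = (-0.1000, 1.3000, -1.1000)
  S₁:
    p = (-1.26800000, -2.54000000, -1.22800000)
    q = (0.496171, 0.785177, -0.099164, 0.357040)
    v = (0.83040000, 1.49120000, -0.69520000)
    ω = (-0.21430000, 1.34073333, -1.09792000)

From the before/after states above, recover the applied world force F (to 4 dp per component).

velocity change Δv = (0.03040000, -0.00880000, 0.00480000)
m·(v₁−v₀)/dt = (3.8000, -1.1000, 0.6000)

F = (3.8000, -1.1000, 0.6000)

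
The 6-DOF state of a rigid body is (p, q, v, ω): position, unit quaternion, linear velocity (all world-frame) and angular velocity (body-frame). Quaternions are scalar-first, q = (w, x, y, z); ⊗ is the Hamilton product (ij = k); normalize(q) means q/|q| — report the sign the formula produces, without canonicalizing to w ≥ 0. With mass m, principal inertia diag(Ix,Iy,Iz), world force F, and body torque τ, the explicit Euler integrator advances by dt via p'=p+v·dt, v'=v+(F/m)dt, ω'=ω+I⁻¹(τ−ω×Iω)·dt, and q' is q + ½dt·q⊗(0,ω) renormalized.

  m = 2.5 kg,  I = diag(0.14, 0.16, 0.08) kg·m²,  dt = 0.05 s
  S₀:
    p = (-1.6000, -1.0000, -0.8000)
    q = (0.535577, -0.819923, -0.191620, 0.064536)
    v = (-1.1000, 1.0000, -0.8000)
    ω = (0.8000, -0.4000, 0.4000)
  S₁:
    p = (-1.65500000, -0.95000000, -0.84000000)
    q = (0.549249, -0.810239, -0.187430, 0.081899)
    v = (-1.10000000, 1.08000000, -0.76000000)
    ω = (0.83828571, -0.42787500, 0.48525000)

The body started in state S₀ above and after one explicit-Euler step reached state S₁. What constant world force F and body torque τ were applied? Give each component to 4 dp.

v₁ − v₀ = (0.00000000, 0.08000000, 0.04000000)
F = m·Δv/dt = (0.0000, 4.0000, 2.0000)
ω₁ − ω₀ = (0.03828571, -0.02787500, 0.08525000)
precession coupling = (0.0128, 0.0192, -0.0064)
I·α + gyro = (0.1200, -0.0700, 0.1300)

F = (0.0000, 4.0000, 2.0000)
τ = (0.1200, -0.0700, 0.1300)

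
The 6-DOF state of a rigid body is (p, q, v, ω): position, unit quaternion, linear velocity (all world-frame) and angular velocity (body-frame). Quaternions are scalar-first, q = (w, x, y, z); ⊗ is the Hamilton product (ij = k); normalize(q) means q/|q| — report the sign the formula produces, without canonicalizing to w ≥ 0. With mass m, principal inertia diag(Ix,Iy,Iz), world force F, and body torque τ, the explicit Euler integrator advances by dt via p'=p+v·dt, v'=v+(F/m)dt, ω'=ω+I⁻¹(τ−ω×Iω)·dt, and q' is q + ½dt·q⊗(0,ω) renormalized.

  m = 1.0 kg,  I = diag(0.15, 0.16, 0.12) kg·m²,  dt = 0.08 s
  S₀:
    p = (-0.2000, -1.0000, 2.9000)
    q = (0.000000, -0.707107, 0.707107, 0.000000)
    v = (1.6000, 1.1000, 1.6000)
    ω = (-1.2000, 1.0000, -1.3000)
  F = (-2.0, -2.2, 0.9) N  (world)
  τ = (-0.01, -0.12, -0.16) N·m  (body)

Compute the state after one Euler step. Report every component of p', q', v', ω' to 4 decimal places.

p' = (-0.0720, -0.9120, 3.0280)
q' = (-0.0620, -0.7414, 0.6681, 0.0056)
v' = (1.4400, 0.9240, 1.6720)
ω' = (-1.2331, 0.9166, -1.3987)

(τ − ω×Iω)/I = (-0.4133, -1.0425, -1.2333)
ω + α·dt = (-1.2331, 0.9166, -1.3987)
Hamilton product q⊗(0,ω) = (-1.5556354, -0.9192391, -0.9192391, 0.1414214)
updated quaternion q' = (-0.0620, -0.7414, 0.6681, 0.0056)
linear accel F/m = (-2.0000, -2.2000, 0.9000)
new position p' = (-0.0720, -0.9120, 3.0280)
v + (F/m)dt = (1.4400, 0.9240, 1.6720)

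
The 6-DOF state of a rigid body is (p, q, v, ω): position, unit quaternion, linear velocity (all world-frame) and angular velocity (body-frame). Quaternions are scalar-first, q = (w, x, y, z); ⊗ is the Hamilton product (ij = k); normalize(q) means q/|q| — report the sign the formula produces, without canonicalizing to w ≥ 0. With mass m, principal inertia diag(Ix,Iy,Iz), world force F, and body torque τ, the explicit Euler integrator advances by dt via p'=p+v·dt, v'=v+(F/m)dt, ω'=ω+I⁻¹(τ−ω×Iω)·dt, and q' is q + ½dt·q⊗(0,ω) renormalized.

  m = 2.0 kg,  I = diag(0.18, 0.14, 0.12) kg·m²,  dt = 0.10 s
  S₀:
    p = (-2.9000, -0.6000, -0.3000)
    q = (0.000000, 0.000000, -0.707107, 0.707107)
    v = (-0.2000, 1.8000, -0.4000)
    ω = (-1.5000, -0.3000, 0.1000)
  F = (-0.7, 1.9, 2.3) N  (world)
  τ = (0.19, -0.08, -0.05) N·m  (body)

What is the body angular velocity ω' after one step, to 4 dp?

(τ − ω×Iω)/I = (1.0522, -0.5071, -0.2667)
ω + α·dt = (-1.3948, -0.3507, 0.0733)

ω' = (-1.3948, -0.3507, 0.0733)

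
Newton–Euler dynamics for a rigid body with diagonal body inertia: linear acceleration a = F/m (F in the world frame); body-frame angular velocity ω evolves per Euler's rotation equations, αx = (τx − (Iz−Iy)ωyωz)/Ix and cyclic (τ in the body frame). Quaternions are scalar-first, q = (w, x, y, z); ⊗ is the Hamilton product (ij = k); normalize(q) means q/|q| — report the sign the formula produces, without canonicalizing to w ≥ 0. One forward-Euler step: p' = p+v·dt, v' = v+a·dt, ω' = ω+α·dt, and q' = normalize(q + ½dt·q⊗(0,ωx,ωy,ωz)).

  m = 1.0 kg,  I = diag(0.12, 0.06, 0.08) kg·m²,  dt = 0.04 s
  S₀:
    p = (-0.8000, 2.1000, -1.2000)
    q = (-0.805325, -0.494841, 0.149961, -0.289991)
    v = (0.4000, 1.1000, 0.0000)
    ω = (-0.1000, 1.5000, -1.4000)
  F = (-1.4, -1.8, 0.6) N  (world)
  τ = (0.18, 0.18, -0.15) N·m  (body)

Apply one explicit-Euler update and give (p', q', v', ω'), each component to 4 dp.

p' = (-0.7840, 2.1440, -1.2000)
q' = (-0.8182, -0.4883, 0.1124, -0.2817)
v' = (0.3440, 1.0280, 0.0240)
ω' = (-0.0260, 1.6163, -1.4795)

p + v·dt = (-0.7840, 2.1440, -1.2000)
v' = v + a·dt = (0.3440, 1.0280, 0.0240)
precession coupling ω×(Iω) = (-0.0420, 0.0056, 0.0090)
α = I⁻¹(τ − ω×Iω) = (1.8500, 2.9067, -1.9875)
ω' = ω + α·dt = (-0.0260, 1.6163, -1.4795)
q⊗(0,ω) = (-0.6804130, 0.3055736, -1.8717658, 0.4001896)
updated quaternion q' = (-0.8182, -0.4883, 0.1124, -0.2817)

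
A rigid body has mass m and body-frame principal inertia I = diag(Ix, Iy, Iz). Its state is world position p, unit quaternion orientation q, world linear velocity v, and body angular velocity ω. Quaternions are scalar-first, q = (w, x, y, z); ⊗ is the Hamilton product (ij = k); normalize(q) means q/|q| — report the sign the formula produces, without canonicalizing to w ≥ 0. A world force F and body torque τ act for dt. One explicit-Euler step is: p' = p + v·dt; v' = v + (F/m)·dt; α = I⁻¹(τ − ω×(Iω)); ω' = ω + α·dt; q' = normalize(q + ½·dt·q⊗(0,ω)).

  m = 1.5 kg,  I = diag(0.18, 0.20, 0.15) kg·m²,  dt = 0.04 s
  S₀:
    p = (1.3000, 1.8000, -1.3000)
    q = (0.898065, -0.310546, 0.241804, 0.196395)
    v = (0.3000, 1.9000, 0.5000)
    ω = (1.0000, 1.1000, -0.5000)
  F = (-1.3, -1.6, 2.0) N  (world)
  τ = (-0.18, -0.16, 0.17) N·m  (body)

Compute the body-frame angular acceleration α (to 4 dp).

ω×(Iω) gyroscopic = (0.0275, -0.0150, 0.0220)
angular accel α = (-1.1528, -0.7250, 0.9867)

α = (-1.1528, -0.7250, 0.9867)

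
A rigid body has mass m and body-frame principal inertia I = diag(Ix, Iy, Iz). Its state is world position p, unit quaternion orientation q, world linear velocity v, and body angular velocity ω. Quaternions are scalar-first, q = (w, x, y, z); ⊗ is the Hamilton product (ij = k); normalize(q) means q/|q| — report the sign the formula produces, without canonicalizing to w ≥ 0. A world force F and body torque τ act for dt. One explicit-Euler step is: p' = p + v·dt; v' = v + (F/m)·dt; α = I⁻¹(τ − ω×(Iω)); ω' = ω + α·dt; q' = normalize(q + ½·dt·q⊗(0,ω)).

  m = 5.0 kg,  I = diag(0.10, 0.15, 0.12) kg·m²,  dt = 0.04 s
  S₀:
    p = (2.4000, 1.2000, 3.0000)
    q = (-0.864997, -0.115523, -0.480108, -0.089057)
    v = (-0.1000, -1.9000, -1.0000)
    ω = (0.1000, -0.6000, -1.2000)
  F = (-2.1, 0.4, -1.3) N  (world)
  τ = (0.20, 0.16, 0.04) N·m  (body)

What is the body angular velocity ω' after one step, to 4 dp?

ω' = (0.1886, -0.5580, -1.1857)

(τ − ω×Iω)/I = (2.2160, 1.0507, 0.3583)
ω + α·dt = (0.1886, -0.5580, -1.1857)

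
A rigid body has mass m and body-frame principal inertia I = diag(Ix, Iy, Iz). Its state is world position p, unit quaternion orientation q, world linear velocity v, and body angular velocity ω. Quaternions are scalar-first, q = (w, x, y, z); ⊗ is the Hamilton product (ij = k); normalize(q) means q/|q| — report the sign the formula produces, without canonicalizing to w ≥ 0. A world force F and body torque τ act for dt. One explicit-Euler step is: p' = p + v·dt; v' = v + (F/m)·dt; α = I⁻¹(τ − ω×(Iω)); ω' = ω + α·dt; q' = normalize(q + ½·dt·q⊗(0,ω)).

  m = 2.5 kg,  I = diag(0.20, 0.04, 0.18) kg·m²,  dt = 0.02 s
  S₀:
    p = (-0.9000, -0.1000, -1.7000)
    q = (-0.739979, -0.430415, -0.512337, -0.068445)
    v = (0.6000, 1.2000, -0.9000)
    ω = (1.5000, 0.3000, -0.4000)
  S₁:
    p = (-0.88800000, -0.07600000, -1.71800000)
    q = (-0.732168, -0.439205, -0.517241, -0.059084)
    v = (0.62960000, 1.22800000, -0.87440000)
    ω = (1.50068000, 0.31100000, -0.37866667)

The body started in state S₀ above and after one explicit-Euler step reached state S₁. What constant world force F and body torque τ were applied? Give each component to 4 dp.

v₁ − v₀ = (0.02960000, 0.02800000, 0.02560000)
applied force F = (3.7000, 3.5000, 3.2000)
ω₁ − ω₀ = (0.00068000, 0.01100000, 0.02133333)
applied torque τ = (-0.0100, 0.0100, 0.1200)

F = (3.7000, 3.5000, 3.2000)
τ = (-0.0100, 0.0100, 0.1200)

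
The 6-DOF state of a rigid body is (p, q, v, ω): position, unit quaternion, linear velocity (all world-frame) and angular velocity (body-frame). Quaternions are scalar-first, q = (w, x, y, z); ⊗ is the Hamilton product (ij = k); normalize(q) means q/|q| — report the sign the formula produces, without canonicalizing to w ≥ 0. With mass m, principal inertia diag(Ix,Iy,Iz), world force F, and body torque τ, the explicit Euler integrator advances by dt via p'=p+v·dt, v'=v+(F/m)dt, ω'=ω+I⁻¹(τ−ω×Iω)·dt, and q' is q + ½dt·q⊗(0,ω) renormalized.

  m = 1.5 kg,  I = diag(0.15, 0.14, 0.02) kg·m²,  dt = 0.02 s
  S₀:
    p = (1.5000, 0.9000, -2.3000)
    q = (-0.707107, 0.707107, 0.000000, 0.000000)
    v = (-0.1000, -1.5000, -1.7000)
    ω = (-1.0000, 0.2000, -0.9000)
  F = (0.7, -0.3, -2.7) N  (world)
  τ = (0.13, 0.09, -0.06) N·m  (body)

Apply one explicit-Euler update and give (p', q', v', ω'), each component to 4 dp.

p' = (1.4980, 0.8700, -2.3340)
q' = (-0.7000, 0.7141, 0.0049, 0.0078)
v' = (-0.0907, -1.5040, -1.7360)
ω' = (-0.9855, 0.1961, -0.9620)

precession coupling ω×(Iω) = (0.0216, 0.1170, 0.0020)
α = I⁻¹(τ − ω×Iω) = (0.7227, -0.1929, -3.1000)
ω' = ω + α·dt = (-0.9855, 0.1961, -0.9620)
2q̇ = q⊗(0,ω) = (0.7071070, 0.7071070, 0.4949749, 0.7778177)
updated quaternion q' = (-0.7000, 0.7141, 0.0049, 0.0078)
new position p' = (1.4980, 0.8700, -2.3340)
v' = v + a·dt = (-0.0907, -1.5040, -1.7360)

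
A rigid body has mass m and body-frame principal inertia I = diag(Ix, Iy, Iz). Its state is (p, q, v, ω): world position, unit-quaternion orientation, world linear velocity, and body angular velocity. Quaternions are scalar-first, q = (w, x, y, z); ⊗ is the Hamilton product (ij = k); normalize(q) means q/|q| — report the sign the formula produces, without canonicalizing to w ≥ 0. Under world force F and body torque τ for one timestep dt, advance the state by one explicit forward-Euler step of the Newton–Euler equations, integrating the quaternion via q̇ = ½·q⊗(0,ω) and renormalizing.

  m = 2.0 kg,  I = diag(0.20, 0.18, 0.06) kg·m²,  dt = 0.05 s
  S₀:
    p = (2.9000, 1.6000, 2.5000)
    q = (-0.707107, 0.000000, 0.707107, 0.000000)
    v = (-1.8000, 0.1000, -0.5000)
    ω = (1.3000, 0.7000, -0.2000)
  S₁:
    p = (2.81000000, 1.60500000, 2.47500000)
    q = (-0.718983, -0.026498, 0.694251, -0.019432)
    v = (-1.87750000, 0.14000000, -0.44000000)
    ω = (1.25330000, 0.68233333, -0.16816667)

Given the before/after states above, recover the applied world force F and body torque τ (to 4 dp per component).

velocity change Δv = (-0.07750000, 0.04000000, 0.06000000)
m·(v₁−v₀)/dt = (-3.1000, 1.6000, 2.4000)
rate change Δω = (-0.04670000, -0.01766667, 0.03183333)
ω₀×(Iω₀) = (0.0168, -0.0364, -0.0182)
τ = I·(Δω/dt) + ω₀×(Iω₀) = (-0.1700, -0.1000, 0.0200)

F = (-3.1000, 1.6000, 2.4000)
τ = (-0.1700, -0.1000, 0.0200)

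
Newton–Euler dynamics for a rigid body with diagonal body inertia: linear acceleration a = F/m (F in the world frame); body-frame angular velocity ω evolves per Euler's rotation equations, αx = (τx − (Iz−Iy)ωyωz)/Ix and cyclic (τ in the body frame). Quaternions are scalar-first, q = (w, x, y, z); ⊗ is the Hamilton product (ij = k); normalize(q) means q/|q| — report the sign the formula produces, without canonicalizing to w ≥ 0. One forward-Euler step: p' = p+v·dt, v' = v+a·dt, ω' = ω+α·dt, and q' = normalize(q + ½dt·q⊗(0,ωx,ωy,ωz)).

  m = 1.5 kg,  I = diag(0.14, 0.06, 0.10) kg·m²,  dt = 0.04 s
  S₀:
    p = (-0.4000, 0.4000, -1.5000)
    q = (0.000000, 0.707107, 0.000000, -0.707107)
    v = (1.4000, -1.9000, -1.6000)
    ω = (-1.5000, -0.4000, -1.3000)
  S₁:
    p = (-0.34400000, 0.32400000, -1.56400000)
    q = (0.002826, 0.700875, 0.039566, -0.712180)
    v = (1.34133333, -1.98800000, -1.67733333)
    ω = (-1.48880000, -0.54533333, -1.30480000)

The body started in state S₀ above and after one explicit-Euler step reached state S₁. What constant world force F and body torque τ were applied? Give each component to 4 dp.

F = (-2.2000, -3.3000, -2.9000)
τ = (0.0600, -0.1400, -0.0600)

ω₁ − ω₀ = (0.01120000, -0.14533333, -0.00480000)
ω₀×(Iω₀) = (0.0208, 0.0780, -0.0480)
τ = I·(Δω/dt) + ω₀×(Iω₀) = (0.0600, -0.1400, -0.0600)
velocity change Δv = (-0.05866667, -0.08800000, -0.07733333)
m·(v₁−v₀)/dt = (-2.2000, -3.3000, -2.9000)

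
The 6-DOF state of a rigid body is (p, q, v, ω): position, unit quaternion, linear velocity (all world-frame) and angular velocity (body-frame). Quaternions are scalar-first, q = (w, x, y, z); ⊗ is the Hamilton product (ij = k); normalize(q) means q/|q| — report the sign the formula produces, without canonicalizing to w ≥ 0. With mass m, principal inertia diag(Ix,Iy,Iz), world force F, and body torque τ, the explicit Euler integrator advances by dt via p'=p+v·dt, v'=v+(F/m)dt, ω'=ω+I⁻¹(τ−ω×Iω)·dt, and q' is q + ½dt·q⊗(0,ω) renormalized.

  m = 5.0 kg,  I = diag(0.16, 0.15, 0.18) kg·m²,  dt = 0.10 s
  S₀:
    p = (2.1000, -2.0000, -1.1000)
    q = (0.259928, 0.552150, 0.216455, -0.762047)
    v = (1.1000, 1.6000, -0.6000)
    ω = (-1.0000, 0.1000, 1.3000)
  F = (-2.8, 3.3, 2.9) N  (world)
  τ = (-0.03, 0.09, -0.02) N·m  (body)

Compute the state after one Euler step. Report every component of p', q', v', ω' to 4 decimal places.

a = F/m = (-0.5600, 0.6600, 0.5800)
p' = p + v·dt = (2.2100, -1.8400, -1.1600)
v + (F/m)dt = (1.0440, 1.6660, -0.5420)
α = I⁻¹(τ − ω×Iω) = (-0.2119, 0.4267, -0.1167)
ω' = ω + α·dt = (-1.0212, 0.1427, 1.2883)
2q̇ = q⊗(0,ω) = (1.5211656, 0.0976682, 0.0702448, 0.6095764)
updated quaternion q' = (0.3349, 0.5552, 0.2192, -0.7291)

p' = (2.2100, -1.8400, -1.1600)
q' = (0.3349, 0.5552, 0.2192, -0.7291)
v' = (1.0440, 1.6660, -0.5420)
ω' = (-1.0212, 0.1427, 1.2883)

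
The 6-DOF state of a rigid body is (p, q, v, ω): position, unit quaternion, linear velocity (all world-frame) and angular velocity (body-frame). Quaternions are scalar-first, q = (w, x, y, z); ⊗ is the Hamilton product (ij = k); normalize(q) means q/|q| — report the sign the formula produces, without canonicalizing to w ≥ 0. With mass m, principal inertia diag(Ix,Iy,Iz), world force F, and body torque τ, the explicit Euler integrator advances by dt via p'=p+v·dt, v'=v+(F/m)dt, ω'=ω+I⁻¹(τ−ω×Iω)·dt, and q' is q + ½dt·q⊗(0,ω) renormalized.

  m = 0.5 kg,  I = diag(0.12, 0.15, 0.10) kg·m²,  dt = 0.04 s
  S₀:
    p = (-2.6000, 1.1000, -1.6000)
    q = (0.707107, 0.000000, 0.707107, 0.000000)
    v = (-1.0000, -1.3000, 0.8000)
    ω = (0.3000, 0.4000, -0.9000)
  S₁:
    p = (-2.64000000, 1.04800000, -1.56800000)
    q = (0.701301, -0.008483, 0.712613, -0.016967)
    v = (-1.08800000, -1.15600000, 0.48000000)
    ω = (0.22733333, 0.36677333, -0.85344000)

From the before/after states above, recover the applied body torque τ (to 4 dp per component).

τ = (-0.2000, -0.1300, 0.1200)

ω₁ − ω₀ = (-0.07266667, -0.03322667, 0.04656000)
gyro term ω₀×Iω₀ = (0.0180, -0.0054, 0.0036)
applied torque τ = (-0.2000, -0.1300, 0.1200)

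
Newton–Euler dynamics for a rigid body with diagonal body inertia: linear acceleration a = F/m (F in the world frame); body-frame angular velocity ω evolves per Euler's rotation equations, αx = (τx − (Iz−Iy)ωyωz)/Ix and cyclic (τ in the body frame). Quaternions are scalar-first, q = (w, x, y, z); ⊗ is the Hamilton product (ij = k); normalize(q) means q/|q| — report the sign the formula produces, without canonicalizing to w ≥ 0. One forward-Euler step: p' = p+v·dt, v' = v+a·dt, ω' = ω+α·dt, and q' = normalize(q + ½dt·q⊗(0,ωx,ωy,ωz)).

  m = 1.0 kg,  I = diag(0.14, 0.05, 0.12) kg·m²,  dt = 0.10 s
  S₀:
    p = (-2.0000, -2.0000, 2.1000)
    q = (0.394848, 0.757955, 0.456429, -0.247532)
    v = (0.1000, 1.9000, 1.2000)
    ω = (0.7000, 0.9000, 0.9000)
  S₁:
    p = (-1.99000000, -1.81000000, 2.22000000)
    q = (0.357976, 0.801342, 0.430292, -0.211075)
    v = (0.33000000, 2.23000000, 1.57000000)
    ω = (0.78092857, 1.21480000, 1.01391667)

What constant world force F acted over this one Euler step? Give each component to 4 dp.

F = (2.3000, 3.3000, 3.7000)

velocity change Δv = (0.23000000, 0.33000000, 0.37000000)
applied force F = (2.3000, 3.3000, 3.7000)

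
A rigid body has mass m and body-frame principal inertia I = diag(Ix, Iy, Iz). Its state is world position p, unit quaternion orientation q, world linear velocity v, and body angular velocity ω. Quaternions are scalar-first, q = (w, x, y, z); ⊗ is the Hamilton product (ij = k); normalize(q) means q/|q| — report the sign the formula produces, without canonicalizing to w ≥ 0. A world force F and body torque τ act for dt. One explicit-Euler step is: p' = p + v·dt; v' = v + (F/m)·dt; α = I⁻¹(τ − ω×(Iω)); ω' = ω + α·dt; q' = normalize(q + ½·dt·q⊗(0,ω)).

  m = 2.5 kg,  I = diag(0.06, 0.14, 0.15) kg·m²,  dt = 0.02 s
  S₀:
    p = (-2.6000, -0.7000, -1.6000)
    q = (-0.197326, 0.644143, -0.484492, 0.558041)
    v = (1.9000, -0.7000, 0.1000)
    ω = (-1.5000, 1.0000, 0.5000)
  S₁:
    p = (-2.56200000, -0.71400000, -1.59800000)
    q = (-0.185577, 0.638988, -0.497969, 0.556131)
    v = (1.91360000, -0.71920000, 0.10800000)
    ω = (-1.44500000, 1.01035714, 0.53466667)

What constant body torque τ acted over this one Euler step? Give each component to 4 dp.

τ = (0.1700, 0.1400, 0.1400)

ω₁ − ω₀ = (0.05500000, 0.01035714, 0.03466667)
ω₀×(Iω₀) = (0.0050, 0.0675, -0.1200)
I·α + gyro = (0.1700, 0.1400, 0.1400)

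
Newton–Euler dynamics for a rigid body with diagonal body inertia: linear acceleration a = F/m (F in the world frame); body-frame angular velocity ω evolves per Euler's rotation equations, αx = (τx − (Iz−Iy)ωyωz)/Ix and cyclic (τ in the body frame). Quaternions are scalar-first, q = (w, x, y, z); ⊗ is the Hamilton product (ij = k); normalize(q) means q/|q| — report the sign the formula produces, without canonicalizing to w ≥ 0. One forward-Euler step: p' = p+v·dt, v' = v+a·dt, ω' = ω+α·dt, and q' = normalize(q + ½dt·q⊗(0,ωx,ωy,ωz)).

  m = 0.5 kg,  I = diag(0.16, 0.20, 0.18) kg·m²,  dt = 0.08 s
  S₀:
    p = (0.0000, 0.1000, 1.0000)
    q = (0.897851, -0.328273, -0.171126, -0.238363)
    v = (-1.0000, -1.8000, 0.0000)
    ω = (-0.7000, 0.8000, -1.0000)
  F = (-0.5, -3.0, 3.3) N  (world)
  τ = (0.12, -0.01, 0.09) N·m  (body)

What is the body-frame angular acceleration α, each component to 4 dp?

precession coupling ω×(Iω) = (0.0160, -0.0140, -0.0224)
α = I⁻¹(τ − ω×Iω) = (0.6500, 0.0200, 0.6244)

α = (0.6500, 0.0200, 0.6244)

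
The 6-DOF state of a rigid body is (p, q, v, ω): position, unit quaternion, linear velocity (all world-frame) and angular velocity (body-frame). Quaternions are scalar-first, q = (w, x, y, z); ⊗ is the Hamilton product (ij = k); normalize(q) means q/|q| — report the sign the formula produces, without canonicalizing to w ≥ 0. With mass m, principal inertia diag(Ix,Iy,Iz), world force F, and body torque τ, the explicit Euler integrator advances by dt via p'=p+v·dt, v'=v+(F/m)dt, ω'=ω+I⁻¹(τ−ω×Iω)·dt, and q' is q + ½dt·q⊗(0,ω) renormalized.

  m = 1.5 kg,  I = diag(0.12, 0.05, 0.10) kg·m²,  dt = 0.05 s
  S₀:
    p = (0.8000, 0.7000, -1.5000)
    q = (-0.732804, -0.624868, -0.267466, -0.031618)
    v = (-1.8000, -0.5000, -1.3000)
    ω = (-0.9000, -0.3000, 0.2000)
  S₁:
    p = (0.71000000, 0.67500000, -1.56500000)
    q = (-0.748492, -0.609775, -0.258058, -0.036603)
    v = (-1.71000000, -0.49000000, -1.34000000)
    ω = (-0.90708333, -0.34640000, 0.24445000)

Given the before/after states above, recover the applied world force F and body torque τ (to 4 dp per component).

Δv = v₁−v₀ = (0.09000000, 0.01000000, -0.04000000)
m·(v₁−v₀)/dt = (2.7000, 0.3000, -1.2000)
Δω = ω₁−ω₀ = (-0.00708333, -0.04640000, 0.04445000)
ω₀×(Iω₀) = (-0.0030, -0.0036, -0.0189)
τ = I·(Δω/dt) + ω₀×(Iω₀) = (-0.0200, -0.0500, 0.0700)

F = (2.7000, 0.3000, -1.2000)
τ = (-0.0200, -0.0500, 0.0700)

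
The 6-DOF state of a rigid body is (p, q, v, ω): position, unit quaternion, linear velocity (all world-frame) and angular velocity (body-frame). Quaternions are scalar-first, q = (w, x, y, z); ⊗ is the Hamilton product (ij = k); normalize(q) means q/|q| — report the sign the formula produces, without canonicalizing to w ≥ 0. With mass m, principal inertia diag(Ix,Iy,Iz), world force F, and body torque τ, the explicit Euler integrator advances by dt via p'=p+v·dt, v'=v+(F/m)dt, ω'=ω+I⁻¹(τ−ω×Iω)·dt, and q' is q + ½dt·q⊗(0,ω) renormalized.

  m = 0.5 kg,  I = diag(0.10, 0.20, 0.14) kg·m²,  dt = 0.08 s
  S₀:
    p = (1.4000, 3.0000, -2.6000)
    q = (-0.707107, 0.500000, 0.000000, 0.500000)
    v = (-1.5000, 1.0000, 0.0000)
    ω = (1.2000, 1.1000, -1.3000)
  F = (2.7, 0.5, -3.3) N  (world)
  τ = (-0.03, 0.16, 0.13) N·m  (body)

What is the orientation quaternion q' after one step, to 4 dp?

q' = (-0.7027, 0.4425, 0.0188, 0.5568)

q⊗(0,ω) = (0.0500000, -1.3985284, 0.4721823, 1.4692391)
updated quaternion q' = (-0.7027, 0.4425, 0.0188, 0.5568)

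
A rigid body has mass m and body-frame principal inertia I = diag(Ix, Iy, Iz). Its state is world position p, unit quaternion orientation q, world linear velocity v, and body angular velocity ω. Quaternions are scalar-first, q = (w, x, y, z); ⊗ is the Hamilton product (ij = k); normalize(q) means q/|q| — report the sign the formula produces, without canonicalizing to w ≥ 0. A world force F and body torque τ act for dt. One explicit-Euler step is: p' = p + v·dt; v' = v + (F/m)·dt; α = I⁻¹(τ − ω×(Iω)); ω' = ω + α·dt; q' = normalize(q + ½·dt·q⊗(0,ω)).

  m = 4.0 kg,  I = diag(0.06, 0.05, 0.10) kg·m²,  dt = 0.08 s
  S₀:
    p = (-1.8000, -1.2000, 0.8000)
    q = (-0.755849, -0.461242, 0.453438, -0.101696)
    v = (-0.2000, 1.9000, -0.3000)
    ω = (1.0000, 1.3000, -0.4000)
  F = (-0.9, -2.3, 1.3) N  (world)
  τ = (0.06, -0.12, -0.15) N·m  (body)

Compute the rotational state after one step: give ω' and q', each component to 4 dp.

gyro term ω×Iω = (-0.0260, 0.0160, -0.0130)
(τ − ω×Iω)/I = (1.4333, -2.7200, -1.3700)
new body rate ω' = (1.1147, 1.0824, -0.5096)
2q̇ = q⊗(0,ω) = (-0.1689058, -0.8050194, -1.2687965, -0.7507130)
updated quaternion q' = (-0.7609, -0.4923, 0.4018, -0.1314)

ω' = (1.1147, 1.0824, -0.5096)
q' = (-0.7609, -0.4923, 0.4018, -0.1314)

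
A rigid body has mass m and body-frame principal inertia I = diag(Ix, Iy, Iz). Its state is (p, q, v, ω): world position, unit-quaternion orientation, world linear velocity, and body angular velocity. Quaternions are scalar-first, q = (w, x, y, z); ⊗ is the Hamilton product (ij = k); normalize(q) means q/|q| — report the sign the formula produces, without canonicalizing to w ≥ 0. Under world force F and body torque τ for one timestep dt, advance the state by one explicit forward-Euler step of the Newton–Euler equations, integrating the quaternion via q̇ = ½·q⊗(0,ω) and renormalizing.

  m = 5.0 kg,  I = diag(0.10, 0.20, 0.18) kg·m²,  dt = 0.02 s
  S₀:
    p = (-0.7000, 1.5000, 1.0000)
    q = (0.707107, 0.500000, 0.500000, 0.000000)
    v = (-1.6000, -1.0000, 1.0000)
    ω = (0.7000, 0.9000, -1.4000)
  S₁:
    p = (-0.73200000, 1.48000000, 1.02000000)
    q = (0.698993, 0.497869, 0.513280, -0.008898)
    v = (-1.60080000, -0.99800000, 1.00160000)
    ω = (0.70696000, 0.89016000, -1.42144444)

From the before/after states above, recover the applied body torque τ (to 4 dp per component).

rate change Δω = (0.00696000, -0.00984000, -0.02144444)
applied torque τ = (0.0600, -0.0200, -0.1300)

τ = (0.0600, -0.0200, -0.1300)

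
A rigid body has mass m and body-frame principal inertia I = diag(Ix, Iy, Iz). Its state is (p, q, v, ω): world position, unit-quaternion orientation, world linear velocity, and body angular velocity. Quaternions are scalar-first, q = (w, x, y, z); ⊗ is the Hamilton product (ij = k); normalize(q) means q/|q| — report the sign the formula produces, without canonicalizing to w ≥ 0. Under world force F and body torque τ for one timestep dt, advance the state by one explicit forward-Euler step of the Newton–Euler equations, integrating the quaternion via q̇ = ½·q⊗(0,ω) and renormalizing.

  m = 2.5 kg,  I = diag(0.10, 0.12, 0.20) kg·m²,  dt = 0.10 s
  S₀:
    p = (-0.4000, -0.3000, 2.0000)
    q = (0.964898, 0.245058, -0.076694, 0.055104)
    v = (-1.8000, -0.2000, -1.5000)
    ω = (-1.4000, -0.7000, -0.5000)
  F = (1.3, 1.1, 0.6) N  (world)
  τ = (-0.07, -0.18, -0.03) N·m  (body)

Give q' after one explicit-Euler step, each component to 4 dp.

q⊗(0,ω) = (0.3169474, -1.2739374, -0.6300452, -0.7613612)
q + ½dt·q⊗(0,ω), renormalized = (0.9775, 0.1808, -0.1078, 0.0170)

q' = (0.9775, 0.1808, -0.1078, 0.0170)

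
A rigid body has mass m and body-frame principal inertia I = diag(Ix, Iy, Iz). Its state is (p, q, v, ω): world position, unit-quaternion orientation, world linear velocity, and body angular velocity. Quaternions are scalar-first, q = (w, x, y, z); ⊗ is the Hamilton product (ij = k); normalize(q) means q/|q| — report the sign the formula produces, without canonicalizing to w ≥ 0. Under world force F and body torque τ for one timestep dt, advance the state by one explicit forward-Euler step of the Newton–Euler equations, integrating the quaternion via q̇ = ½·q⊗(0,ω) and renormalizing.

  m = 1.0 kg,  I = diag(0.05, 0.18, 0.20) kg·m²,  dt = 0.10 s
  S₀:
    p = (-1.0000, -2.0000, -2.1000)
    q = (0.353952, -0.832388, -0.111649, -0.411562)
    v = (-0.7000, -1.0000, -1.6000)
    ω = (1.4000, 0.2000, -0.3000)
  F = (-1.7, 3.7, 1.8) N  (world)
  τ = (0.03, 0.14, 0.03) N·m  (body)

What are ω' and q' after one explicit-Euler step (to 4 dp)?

ω' = (1.4624, 0.2428, -0.3032)
q' = (0.4061, -0.7997, -0.1490, -0.4163)

precession coupling ω×(Iω) = (-0.0012, 0.0630, 0.0364)
α = I⁻¹(τ − ω×Iω) = (0.6240, 0.4278, -0.0320)
ω' = ω + α·dt = (1.4624, 0.2428, -0.3032)
2q̇ = q⊗(0,ω) = (1.0642044, 0.6113399, -0.7551128, -0.1163546)
q' = normalize(q + ½dt·q⊗(0,ω)) = (0.4061, -0.7997, -0.1490, -0.4163)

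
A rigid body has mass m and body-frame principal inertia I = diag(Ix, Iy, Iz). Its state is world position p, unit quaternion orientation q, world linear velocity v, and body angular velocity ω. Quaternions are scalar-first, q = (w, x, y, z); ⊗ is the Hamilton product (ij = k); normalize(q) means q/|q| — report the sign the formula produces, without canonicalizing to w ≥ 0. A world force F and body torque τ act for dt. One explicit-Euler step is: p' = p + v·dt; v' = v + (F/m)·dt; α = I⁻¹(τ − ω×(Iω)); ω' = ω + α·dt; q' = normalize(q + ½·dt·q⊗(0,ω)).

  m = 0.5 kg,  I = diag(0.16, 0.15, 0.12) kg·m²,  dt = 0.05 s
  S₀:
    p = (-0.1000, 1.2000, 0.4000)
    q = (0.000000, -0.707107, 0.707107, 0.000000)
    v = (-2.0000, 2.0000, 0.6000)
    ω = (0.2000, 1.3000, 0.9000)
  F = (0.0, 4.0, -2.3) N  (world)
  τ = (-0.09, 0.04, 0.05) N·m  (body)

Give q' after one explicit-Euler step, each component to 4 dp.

q⊗(0,ω) = (-0.7778177, 0.6363963, 0.6363963, -1.0606605)
q + ½dt·q⊗(0,ω), renormalized = (-0.0194, -0.6906, 0.7224, -0.0265)

q' = (-0.0194, -0.6906, 0.7224, -0.0265)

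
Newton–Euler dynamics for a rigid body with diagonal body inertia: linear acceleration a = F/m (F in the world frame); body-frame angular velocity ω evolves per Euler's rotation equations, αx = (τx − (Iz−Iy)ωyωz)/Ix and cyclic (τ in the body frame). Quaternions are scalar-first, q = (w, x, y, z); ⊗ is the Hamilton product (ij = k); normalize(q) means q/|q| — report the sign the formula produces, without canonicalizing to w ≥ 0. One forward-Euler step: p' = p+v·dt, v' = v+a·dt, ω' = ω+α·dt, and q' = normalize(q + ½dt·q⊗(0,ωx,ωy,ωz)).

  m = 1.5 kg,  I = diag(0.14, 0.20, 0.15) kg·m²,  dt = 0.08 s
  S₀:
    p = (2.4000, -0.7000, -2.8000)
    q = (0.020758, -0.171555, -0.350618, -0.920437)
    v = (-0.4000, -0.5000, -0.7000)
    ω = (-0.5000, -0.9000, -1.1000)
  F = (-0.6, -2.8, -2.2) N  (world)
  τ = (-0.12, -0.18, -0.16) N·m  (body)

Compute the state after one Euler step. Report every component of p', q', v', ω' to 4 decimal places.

a = F/m = (-0.4000, -1.8667, -1.4667)
new position p' = (2.3680, -0.7400, -2.8560)
v + (F/m)dt = (-0.4320, -0.6493, -0.8173)
precession coupling ω×(Iω) = (-0.0495, -0.0055, 0.0270)
(τ − ω×Iω)/I = (-0.5036, -0.8725, -1.2467)
ω + α·dt = (-0.5403, -0.9698, -1.1997)
q⊗(0,ω) = (-1.4138144, -0.4530925, 0.2528258, -0.0437433)
updated quaternion q' = (-0.0357, -0.1893, -0.3399, -0.9205)

p' = (2.3680, -0.7400, -2.8560)
q' = (-0.0357, -0.1893, -0.3399, -0.9205)
v' = (-0.4320, -0.6493, -0.8173)
ω' = (-0.5403, -0.9698, -1.1997)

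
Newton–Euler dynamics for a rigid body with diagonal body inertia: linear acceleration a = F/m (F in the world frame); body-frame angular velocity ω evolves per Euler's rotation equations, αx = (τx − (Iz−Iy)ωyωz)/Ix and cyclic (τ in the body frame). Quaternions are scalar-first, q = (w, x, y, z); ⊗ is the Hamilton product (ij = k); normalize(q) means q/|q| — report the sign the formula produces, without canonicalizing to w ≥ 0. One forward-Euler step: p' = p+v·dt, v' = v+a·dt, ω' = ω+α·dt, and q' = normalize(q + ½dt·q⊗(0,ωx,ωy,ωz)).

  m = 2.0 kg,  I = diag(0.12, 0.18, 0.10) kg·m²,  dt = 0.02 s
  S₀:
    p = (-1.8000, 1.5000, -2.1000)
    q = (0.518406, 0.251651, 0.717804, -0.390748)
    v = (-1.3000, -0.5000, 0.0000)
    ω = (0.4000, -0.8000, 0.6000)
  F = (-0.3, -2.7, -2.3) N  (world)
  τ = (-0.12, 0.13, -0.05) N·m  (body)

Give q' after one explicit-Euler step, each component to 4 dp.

q⊗(0,ω) = (0.7080316, 0.3254464, -0.7220146, -0.1773988)
updated quaternion q' = (0.5255, 0.2549, 0.7105, -0.3925)

q' = (0.5255, 0.2549, 0.7105, -0.3925)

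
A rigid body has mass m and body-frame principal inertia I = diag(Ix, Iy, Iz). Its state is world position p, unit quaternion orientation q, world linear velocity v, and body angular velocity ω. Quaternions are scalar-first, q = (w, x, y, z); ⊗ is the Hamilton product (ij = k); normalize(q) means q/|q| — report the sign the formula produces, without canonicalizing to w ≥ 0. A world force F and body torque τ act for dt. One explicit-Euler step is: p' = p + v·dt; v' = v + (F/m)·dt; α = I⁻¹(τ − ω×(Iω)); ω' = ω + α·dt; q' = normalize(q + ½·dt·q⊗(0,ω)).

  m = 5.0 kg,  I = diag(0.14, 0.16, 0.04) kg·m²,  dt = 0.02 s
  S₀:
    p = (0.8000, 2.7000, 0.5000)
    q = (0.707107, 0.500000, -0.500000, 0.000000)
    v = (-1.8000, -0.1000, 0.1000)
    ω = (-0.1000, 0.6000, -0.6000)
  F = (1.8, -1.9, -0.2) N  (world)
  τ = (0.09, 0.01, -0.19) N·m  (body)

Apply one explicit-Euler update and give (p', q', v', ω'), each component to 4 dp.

new position p' = (0.7640, 2.6980, 0.5020)
v + (F/m)dt = (-1.7928, -0.1076, 0.0992)
angular accel α = (0.3343, 0.0250, -4.7200)
ω + α·dt = (-0.0933, 0.6005, -0.6944)
2q̇ = q⊗(0,ω) = (0.3500000, 0.2292893, 0.7242642, -0.1742642)
q + ½dt·q⊗(0,ω), renormalized = (0.7106, 0.5023, -0.4927, -0.0017)

p' = (0.7640, 2.6980, 0.5020)
q' = (0.7106, 0.5023, -0.4927, -0.0017)
v' = (-1.7928, -0.1076, 0.0992)
ω' = (-0.0933, 0.6005, -0.6944)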